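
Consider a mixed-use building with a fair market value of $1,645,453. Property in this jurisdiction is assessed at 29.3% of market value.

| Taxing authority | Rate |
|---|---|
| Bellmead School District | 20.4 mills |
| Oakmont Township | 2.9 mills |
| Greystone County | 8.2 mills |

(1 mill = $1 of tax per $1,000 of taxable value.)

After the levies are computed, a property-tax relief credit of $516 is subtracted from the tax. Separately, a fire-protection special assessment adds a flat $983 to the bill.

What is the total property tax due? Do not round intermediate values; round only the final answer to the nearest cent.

Assessed value = $1,645,453 × 0.293 = $482,117.729
Bellmead School District: $482,117.729 × 0.0204 = $9,835.2016716
Oakmont Township: $482,117.729 × 0.0029 = $1,398.1414141
Greystone County: $482,117.729 × 0.0082 = $3,953.3653778
Levies subtotal = $15,186.7084635
After credit = $15,186.7084635 − $516 = $14,670.7084635
Total = $14,670.7084635 + $983 = $15,653.7084635

$15,653.71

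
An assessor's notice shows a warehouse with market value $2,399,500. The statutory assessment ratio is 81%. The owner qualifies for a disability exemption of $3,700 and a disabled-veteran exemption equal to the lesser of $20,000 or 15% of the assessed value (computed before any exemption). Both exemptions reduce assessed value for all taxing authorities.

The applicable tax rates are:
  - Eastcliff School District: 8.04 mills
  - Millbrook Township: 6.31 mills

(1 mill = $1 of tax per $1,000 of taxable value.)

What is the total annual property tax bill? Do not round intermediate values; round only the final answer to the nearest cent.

$27,550.49

Assessed value = $2,399,500 × 0.81 = $1,943,595
Disabled-veteran exemption = min($20,000, 15% × $1,943,595) = min($20,000, $291,539.25) = $20,000 (dollar cap binds)
Taxable value = $1,943,595 − $3,700 − $20,000 = $1,919,895
Eastcliff School District: $1,919,895 × 0.00804 = $15,435.9558
Millbrook Township: $1,919,895 × 0.00631 = $12,114.53745
Total = $27,550.49325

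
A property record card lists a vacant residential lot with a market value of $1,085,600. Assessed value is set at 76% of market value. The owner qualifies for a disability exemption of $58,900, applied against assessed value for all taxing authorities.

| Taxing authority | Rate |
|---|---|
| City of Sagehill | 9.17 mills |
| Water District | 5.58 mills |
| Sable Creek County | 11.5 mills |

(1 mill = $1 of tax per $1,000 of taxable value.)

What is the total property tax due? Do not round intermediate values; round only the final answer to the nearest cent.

$20,111.60

Assessed value = $1,085,600 × 0.76 = $825,056
Taxable value = $825,056 − $58,900 = $766,156
City of Sagehill: $766,156 × 0.00917 = $7,025.65052
Water District: $766,156 × 0.00558 = $4,275.15048
Sable Creek County: $766,156 × 0.0115 = $8,810.794
Total = $7,025.65052 + $4,275.15048 + $8,810.794 = $20,111.595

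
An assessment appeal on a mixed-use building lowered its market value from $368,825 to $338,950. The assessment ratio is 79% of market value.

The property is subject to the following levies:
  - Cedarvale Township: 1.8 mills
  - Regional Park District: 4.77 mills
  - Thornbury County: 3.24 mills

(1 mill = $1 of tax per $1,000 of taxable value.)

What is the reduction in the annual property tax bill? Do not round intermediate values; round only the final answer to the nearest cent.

Old assessed value = $368,825 × 0.79 = $291,371.75
New assessed value = $338,950 × 0.79 = $267,770.5
Combined rate = 0.0018 + 0.00477 + 0.00324 = 0.00981
Old tax = $291,371.75 × 0.00981 = $2,858.3568675
New tax = $267,770.5 × 0.00981 = $2,626.828605
Reduction = $2,858.3568675 − $2,626.828605 = $231.5282625

$231.53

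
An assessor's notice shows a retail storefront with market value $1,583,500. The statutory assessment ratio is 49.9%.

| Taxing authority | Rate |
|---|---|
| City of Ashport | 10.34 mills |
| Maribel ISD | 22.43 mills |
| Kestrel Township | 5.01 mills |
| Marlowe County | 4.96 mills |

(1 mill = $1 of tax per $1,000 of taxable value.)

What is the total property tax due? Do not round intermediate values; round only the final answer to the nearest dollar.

Assessed value = $1,583,500 × 0.499 = $790,166.5
City of Ashport: $790,166.5 × 0.01034 = $8,170.32161
Maribel ISD: $790,166.5 × 0.02243 = $17,723.434595
Kestrel Township: $790,166.5 × 0.00501 = $3,958.734165
Marlowe County: $790,166.5 × 0.00496 = $3,919.22584
Total = $8,170.32161 + $17,723.434595 + $3,958.734165 + $3,919.22584 = $33,771.71621

$33,772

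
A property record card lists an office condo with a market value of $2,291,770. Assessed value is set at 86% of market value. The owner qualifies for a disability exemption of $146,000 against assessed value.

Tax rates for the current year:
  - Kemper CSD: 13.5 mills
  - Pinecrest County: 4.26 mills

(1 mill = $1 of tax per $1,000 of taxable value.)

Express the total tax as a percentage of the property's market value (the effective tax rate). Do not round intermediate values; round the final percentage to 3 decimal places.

Assessed value = $2,291,770 × 0.86 = $1,970,922.2
Taxable value = $1,970,922.2 − $146,000 = $1,824,922.2
Kemper CSD: $1,824,922.2 × 0.0135 = $24,636.4497
Pinecrest County: $1,824,922.2 × 0.00426 = $7,774.168572
Total tax = $32,410.618272
Effective rate = $32,410.618272 ÷ $2,291,770 = 1.414% of market value

1.414%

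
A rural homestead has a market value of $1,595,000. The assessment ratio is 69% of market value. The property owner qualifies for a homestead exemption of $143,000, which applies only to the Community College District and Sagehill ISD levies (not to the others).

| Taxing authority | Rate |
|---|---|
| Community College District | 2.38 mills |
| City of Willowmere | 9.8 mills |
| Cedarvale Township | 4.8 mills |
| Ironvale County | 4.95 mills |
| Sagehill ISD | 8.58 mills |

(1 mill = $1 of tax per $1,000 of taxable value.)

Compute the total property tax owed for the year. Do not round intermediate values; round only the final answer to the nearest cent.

Assessed value = $1,595,000 × 0.69 = $1,100,550
Community College District: ($1,100,550 − $143,000) × 0.00238 = $957,550 × 0.00238 = $2,278.969
City of Willowmere: $1,100,550 × 0.0098 = $10,785.39
Cedarvale Township: $1,100,550 × 0.0048 = $5,282.64
Ironvale County: $1,100,550 × 0.00495 = $5,447.7225
Sagehill ISD: ($1,100,550 − $143,000) × 0.00858 = $957,550 × 0.00858 = $8,215.779
Total = $32,010.5005

$32,010.50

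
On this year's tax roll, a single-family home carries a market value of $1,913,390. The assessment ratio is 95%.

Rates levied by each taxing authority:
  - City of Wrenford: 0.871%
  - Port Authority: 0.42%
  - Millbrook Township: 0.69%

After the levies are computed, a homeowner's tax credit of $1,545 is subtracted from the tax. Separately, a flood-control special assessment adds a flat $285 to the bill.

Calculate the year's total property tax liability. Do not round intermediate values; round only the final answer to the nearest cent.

$34,749.04

Assessed value = $1,913,390 × 0.95 = $1,817,720.5
City of Wrenford: $1,817,720.5 × 0.00871 = $15,832.345555
Port Authority: $1,817,720.5 × 0.0042 = $7,634.4261
Millbrook Township: $1,817,720.5 × 0.0069 = $12,542.27145
Levies subtotal = $36,009.043105
After credit = $36,009.043105 − $1,545 = $34,464.043105
Total = $34,464.043105 + $285 = $34,749.043105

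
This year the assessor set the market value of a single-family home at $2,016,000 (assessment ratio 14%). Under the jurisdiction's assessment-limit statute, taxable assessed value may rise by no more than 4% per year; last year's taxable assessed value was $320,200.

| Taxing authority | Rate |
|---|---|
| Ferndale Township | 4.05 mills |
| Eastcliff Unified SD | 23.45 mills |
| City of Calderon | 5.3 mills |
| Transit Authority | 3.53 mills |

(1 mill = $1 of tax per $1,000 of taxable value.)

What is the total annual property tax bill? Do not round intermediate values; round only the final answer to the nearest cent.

Uncapped assessed value = $2,016,000 × 0.14 = $282,240
Cap limit = $320,200 × 1.04 = $333,008
Taxable assessed value = min($282,240, $333,008) = $282,240 (cap does not bind)
Ferndale Township: $282,240 × 0.00405 = $1,143.072
Eastcliff Unified SD: $282,240 × 0.02345 = $6,618.528
City of Calderon: $282,240 × 0.0053 = $1,495.872
Transit Authority: $282,240 × 0.00353 = $996.3072
Total = $10,253.7792

$10,253.78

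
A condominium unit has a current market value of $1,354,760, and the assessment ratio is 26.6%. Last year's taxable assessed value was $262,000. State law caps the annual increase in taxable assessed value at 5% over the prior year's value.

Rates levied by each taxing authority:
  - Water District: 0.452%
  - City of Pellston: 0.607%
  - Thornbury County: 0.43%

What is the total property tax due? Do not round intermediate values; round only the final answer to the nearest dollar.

Uncapped assessed value = $1,354,760 × 0.266 = $360,366.16
Cap limit = $262,000 × 1.05 = $275,100
Taxable assessed value = min($360,366.16, $275,100) = $275,100 (cap binds)
Water District: $275,100 × 0.00452 = $1,243.452
City of Pellston: $275,100 × 0.00607 = $1,669.857
Thornbury County: $275,100 × 0.0043 = $1,182.93
Total = $4,096.239

$4,096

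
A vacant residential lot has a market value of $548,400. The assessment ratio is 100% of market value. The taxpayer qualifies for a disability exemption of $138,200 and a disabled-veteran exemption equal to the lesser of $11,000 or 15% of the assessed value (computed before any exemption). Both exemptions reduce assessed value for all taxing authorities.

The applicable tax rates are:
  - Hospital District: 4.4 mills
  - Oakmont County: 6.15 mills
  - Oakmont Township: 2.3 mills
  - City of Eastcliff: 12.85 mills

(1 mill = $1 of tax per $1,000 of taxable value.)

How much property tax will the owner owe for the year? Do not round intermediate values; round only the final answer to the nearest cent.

Assessed value = $548,400 × 1 = $548,400
Disabled-veteran exemption = min($11,000, 15% × $548,400) = min($11,000, $82,260) = $11,000 (dollar cap binds)
Taxable value = $548,400 − $138,200 − $11,000 = $399,200
Hospital District: $399,200 × 0.0044 = $1,756.48
Oakmont County: $399,200 × 0.00615 = $2,455.08
Oakmont Township: $399,200 × 0.0023 = $918.16
City of Eastcliff: $399,200 × 0.01285 = $5,129.72
Total = $10,259.44

$10,259.44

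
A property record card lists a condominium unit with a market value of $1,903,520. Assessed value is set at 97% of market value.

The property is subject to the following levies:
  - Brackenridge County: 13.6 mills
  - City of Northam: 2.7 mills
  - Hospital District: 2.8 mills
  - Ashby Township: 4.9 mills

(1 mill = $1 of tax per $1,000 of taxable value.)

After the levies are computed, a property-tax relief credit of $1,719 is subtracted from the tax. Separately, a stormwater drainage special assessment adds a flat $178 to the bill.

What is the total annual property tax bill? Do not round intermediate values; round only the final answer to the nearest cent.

$42,772.95

Assessed value = $1,903,520 × 0.97 = $1,846,414.4
Brackenridge County: $1,846,414.4 × 0.0136 = $25,111.23584
City of Northam: $1,846,414.4 × 0.0027 = $4,985.31888
Hospital District: $1,846,414.4 × 0.0028 = $5,169.96032
Ashby Township: $1,846,414.4 × 0.0049 = $9,047.43056
Levies subtotal = $44,313.9456
After credit = $44,313.9456 − $1,719 = $42,594.9456
Total = $42,594.9456 + $178 = $42,772.9456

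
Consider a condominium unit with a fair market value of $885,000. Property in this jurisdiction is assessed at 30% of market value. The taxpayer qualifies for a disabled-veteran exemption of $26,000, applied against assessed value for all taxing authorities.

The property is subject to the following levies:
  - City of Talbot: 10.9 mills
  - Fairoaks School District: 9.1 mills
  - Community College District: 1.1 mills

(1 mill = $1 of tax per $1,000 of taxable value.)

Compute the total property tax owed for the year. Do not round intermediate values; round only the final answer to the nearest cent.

Assessed value = $885,000 × 0.3 = $265,500
Taxable value = $265,500 − $26,000 = $239,500
City of Talbot: $239,500 × 0.0109 = $2,610.55
Fairoaks School District: $239,500 × 0.0091 = $2,179.45
Community College District: $239,500 × 0.0011 = $263.45
Total = $2,610.55 + $2,179.45 + $263.45 = $5,053.45

$5,053.45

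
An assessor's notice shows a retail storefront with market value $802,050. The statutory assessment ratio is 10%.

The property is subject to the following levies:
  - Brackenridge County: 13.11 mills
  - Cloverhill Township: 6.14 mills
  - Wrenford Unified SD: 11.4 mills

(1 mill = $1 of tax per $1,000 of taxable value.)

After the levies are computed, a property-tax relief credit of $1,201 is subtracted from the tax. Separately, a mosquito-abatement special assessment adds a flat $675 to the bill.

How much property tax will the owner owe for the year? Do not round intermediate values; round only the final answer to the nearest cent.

Assessed value = $802,050 × 0.1 = $80,205
Brackenridge County: $80,205 × 0.01311 = $1,051.48755
Cloverhill Township: $80,205 × 0.00614 = $492.4587
Wrenford Unified SD: $80,205 × 0.0114 = $914.337
Levies subtotal = $2,458.28325
After credit = $2,458.28325 − $1,201 = $1,257.28325
Total = $1,257.28325 + $675 = $1,932.28325

$1,932.28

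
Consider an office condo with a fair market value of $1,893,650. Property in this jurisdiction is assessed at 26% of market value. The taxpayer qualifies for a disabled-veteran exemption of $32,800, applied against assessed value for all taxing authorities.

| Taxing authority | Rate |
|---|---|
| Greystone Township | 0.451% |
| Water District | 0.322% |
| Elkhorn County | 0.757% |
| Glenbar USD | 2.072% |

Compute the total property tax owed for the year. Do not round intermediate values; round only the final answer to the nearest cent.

Assessed value = $1,893,650 × 0.26 = $492,349
Taxable value = $492,349 − $32,800 = $459,549
Greystone Township: $459,549 × 0.00451 = $2,072.56599
Water District: $459,549 × 0.00322 = $1,479.74778
Elkhorn County: $459,549 × 0.00757 = $3,478.78593
Glenbar USD: $459,549 × 0.02072 = $9,521.85528
Total = $2,072.56599 + $1,479.74778 + $3,478.78593 + $9,521.85528 = $16,552.95498

$16,552.95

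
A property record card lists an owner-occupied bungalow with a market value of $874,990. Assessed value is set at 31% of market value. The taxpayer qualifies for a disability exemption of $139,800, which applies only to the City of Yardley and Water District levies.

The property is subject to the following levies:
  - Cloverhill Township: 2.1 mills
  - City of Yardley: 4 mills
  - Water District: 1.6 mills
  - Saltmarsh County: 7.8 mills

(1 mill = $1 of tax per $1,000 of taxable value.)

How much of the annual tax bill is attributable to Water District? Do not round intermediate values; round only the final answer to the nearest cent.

Assessed value = $874,990 × 0.31 = $271,246.9
Water District taxable value = $271,246.9 − $139,800 = $131,446.9
Water District levy = $131,446.9 × 0.0016 = $210.31504

$210.32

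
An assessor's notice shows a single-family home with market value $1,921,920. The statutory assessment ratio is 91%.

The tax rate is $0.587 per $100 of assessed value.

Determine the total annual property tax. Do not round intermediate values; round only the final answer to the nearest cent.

$10,266.32

Assessed value = $1,921,920 × 0.91 = $1,748,947.2
Tax = $1,748,947.2 × 0.00587 = $10,266.320064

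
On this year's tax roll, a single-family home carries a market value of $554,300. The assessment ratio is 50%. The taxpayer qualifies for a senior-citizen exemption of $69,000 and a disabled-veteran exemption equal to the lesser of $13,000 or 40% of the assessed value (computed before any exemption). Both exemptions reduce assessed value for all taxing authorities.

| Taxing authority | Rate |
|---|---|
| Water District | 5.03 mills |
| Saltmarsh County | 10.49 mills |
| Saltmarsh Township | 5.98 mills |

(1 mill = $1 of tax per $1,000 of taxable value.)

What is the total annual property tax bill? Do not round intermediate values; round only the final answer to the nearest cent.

Assessed value = $554,300 × 0.5 = $277,150
Disabled-veteran exemption = min($13,000, 40% × $277,150) = min($13,000, $110,860) = $13,000 (dollar cap binds)
Taxable value = $277,150 − $69,000 − $13,000 = $195,150
Water District: $195,150 × 0.00503 = $981.6045
Saltmarsh County: $195,150 × 0.01049 = $2,047.1235
Saltmarsh Township: $195,150 × 0.00598 = $1,166.997
Total = $4,195.725

$4,195.73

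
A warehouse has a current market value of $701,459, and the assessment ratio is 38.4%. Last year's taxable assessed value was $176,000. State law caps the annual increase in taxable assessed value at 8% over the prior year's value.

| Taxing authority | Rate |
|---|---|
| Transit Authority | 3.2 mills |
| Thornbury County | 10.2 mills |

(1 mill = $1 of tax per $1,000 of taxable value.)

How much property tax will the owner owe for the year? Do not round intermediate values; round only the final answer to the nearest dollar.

Uncapped assessed value = $701,459 × 0.384 = $269,360.256
Cap limit = $176,000 × 1.08 = $190,080
Taxable assessed value = min($269,360.256, $190,080) = $190,080 (cap binds)
Transit Authority: $190,080 × 0.0032 = $608.256
Thornbury County: $190,080 × 0.0102 = $1,938.816
Total = $2,547.072

$2,547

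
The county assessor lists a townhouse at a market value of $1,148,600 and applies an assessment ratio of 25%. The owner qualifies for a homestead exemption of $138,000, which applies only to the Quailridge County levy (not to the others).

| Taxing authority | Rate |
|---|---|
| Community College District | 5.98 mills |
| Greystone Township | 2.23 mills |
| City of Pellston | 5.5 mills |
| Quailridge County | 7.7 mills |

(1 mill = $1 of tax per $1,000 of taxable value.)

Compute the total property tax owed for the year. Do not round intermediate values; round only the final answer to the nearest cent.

Assessed value = $1,148,600 × 0.25 = $287,150
Community College District: $287,150 × 0.00598 = $1,717.157
Greystone Township: $287,150 × 0.00223 = $640.3445
City of Pellston: $287,150 × 0.0055 = $1,579.325
Quailridge County: ($287,150 − $138,000) × 0.0077 = $149,150 × 0.0077 = $1,148.455
Total = $5,085.2815

$5,085.28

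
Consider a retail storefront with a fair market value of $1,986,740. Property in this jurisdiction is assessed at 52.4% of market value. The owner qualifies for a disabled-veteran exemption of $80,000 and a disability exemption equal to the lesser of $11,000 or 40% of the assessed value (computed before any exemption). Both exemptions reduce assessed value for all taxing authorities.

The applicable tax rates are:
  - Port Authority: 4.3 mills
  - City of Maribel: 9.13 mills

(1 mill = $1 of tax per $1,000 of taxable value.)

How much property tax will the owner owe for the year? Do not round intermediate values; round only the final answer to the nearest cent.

$12,759.20

Assessed value = $1,986,740 × 0.524 = $1,041,051.76
Disability exemption = min($11,000, 40% × $1,041,051.76) = min($11,000, $416,420.704) = $11,000 (dollar cap binds)
Taxable value = $1,041,051.76 − $80,000 − $11,000 = $950,051.76
Port Authority: $950,051.76 × 0.0043 = $4,085.222568
City of Maribel: $950,051.76 × 0.00913 = $8,673.9725688
Total = $12,759.1951368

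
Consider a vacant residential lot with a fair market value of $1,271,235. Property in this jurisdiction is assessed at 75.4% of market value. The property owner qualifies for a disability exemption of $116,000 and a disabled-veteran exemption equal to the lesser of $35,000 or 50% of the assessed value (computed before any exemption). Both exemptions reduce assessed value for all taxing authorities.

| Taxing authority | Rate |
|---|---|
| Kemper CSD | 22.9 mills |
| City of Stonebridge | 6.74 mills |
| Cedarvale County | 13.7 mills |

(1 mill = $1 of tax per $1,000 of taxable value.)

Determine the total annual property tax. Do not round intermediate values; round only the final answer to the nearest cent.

Assessed value = $1,271,235 × 0.754 = $958,511.19
Disabled-veteran exemption = min($35,000, 50% × $958,511.19) = min($35,000, $479,255.595) = $35,000 (dollar cap binds)
Taxable value = $958,511.19 − $116,000 − $35,000 = $807,511.19
Kemper CSD: $807,511.19 × 0.0229 = $18,492.006251
City of Stonebridge: $807,511.19 × 0.00674 = $5,442.6254206
Cedarvale County: $807,511.19 × 0.0137 = $11,062.903303
Total = $34,997.5349746

$34,997.53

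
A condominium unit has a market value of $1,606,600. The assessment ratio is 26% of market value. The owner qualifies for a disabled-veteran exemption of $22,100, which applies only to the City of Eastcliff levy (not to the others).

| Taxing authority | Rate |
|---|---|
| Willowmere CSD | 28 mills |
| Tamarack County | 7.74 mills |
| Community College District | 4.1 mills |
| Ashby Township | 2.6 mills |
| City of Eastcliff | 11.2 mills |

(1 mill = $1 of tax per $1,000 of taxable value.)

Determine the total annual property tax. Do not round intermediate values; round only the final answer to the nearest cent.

Assessed value = $1,606,600 × 0.26 = $417,716
Willowmere CSD: $417,716 × 0.028 = $11,696.048
Tamarack County: $417,716 × 0.00774 = $3,233.12184
Community College District: $417,716 × 0.0041 = $1,712.6356
Ashby Township: $417,716 × 0.0026 = $1,086.0616
City of Eastcliff: ($417,716 − $22,100) × 0.0112 = $395,616 × 0.0112 = $4,430.8992
Total = $22,158.76624

$22,158.77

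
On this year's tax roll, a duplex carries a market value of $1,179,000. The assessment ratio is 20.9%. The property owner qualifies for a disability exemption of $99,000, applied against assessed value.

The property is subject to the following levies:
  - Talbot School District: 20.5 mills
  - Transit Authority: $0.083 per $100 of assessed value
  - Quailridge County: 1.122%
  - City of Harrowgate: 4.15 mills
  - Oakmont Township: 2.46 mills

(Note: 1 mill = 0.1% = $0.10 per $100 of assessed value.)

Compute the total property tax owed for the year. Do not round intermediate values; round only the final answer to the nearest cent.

$5,772.61

Assessed value = $1,179,000 × 0.209 = $246,411
Taxable value = $246,411 − $99,000 = $147,411
Talbot School District: $147,411 × 0.0205 = $3,021.9255
Transit Authority: $147,411 × 0.00083 = $122.35113
Quailridge County: $147,411 × 0.01122 = $1,653.95142
City of Harrowgate: $147,411 × 0.00415 = $611.75565
Oakmont Township: $147,411 × 0.00246 = $362.63106
Total = $5,772.61476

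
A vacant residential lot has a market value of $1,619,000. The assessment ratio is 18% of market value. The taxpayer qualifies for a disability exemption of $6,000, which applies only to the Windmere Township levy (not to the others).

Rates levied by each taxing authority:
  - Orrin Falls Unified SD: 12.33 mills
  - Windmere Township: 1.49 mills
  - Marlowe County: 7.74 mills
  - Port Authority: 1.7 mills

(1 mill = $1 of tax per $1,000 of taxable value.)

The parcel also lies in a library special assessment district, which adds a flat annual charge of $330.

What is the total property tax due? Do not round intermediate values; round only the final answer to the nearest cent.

Assessed value = $1,619,000 × 0.18 = $291,420
Orrin Falls Unified SD: $291,420 × 0.01233 = $3,593.2086
Windmere Township: ($291,420 − $6,000) × 0.00149 = $285,420 × 0.00149 = $425.2758
Marlowe County: $291,420 × 0.00774 = $2,255.5908
Port Authority: $291,420 × 0.0017 = $495.414
Levies subtotal = $6,769.4892
Total = $6,769.4892 + $330 = $7,099.4892

$7,099.49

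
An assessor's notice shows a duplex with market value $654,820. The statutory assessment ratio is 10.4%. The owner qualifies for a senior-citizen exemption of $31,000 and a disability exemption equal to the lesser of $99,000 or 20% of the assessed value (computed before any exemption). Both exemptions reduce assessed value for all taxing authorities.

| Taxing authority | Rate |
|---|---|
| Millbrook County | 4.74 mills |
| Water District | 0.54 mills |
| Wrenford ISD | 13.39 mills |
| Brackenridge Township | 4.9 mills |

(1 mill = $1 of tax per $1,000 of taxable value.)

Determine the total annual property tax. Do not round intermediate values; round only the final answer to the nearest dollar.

Assessed value = $654,820 × 0.104 = $68,101.28
Disability exemption = min($99,000, 20% × $68,101.28) = min($99,000, $13,620.256) = $13,620.256 (percentage binds)
Taxable value = $68,101.28 − $31,000 − $13,620.256 = $23,481.024
Millbrook County: $23,481.024 × 0.00474 = $111.30005376
Water District: $23,481.024 × 0.00054 = $12.67975296
Wrenford ISD: $23,481.024 × 0.01339 = $314.41091136
Brackenridge Township: $23,481.024 × 0.0049 = $115.0570176
Total = $553.44773568

$553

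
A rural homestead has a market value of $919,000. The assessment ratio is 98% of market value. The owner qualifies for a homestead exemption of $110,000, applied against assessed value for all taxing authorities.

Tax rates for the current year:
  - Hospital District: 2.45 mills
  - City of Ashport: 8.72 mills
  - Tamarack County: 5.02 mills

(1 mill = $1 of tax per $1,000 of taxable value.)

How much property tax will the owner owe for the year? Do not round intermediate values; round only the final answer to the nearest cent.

Assessed value = $919,000 × 0.98 = $900,620
Taxable value = $900,620 − $110,000 = $790,620
Hospital District: $790,620 × 0.00245 = $1,937.019
City of Ashport: $790,620 × 0.00872 = $6,894.2064
Tamarack County: $790,620 × 0.00502 = $3,968.9124
Total = $1,937.019 + $6,894.2064 + $3,968.9124 = $12,800.1378

$12,800.14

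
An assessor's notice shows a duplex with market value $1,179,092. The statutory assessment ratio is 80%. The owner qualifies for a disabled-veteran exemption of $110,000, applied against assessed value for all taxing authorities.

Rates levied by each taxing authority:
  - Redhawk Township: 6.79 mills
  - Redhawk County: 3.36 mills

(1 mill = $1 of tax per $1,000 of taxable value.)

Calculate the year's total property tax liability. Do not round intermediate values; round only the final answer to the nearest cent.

$8,457.73

Assessed value = $1,179,092 × 0.8 = $943,273.6
Taxable value = $943,273.6 − $110,000 = $833,273.6
Redhawk Township: $833,273.6 × 0.00679 = $5,657.927744
Redhawk County: $833,273.6 × 0.00336 = $2,799.799296
Total = $5,657.927744 + $2,799.799296 = $8,457.72704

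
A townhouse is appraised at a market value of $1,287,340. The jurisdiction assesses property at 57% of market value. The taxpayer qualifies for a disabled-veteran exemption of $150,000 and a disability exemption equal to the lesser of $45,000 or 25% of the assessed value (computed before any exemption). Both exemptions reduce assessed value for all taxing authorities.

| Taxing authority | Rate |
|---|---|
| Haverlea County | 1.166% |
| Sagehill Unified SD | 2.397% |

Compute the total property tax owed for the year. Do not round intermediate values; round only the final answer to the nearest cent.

Assessed value = $1,287,340 × 0.57 = $733,783.8
Disability exemption = min($45,000, 25% × $733,783.8) = min($45,000, $183,445.95) = $45,000 (dollar cap binds)
Taxable value = $733,783.8 − $150,000 − $45,000 = $538,783.8
Haverlea County: $538,783.8 × 0.01166 = $6,282.219108
Sagehill Unified SD: $538,783.8 × 0.02397 = $12,914.647686
Total = $19,196.866794

$19,196.87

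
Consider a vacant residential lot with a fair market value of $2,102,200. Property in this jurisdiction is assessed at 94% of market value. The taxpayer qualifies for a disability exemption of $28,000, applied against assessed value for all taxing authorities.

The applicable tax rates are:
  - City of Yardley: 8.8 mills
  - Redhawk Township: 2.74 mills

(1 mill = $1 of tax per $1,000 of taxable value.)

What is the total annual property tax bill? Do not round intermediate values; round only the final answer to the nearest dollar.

Assessed value = $2,102,200 × 0.94 = $1,976,068
Taxable value = $1,976,068 − $28,000 = $1,948,068
City of Yardley: $1,948,068 × 0.0088 = $17,142.9984
Redhawk Township: $1,948,068 × 0.00274 = $5,337.70632
Total = $17,142.9984 + $5,337.70632 = $22,480.70472

$22,481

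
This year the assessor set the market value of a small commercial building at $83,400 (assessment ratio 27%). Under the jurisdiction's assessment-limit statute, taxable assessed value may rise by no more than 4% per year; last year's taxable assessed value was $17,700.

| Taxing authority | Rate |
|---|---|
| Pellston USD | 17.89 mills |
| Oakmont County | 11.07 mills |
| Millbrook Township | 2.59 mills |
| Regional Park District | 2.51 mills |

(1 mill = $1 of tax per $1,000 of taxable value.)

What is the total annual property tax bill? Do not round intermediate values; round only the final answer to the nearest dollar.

Uncapped assessed value = $83,400 × 0.27 = $22,518
Cap limit = $17,700 × 1.04 = $18,408
Taxable assessed value = min($22,518, $18,408) = $18,408 (cap binds)
Pellston USD: $18,408 × 0.01789 = $329.31912
Oakmont County: $18,408 × 0.01107 = $203.77656
Millbrook Township: $18,408 × 0.00259 = $47.67672
Regional Park District: $18,408 × 0.00251 = $46.20408
Total = $626.97648

$627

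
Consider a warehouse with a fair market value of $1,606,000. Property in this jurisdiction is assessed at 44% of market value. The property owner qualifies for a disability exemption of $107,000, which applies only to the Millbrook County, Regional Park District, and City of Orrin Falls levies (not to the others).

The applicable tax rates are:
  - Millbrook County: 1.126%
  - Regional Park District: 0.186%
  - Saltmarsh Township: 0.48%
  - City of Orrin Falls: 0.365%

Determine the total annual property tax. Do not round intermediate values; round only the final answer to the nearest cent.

$13,447.83

Assessed value = $1,606,000 × 0.44 = $706,640
Millbrook County: ($706,640 − $107,000) × 0.01126 = $599,640 × 0.01126 = $6,751.9464
Regional Park District: ($706,640 − $107,000) × 0.00186 = $599,640 × 0.00186 = $1,115.3304
Saltmarsh Township: $706,640 × 0.0048 = $3,391.872
City of Orrin Falls: ($706,640 − $107,000) × 0.00365 = $599,640 × 0.00365 = $2,188.686
Total = $13,447.8348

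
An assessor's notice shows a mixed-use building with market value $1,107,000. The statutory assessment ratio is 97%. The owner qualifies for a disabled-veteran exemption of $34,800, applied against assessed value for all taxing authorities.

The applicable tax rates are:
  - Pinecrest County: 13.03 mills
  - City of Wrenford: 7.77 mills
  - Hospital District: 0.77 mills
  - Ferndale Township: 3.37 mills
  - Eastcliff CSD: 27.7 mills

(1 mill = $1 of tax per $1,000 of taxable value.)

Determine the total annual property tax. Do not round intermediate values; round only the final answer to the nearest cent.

$54,692.43

Assessed value = $1,107,000 × 0.97 = $1,073,790
Taxable value = $1,073,790 − $34,800 = $1,038,990
Pinecrest County: $1,038,990 × 0.01303 = $13,538.0397
City of Wrenford: $1,038,990 × 0.00777 = $8,072.9523
Hospital District: $1,038,990 × 0.00077 = $800.0223
Ferndale Township: $1,038,990 × 0.00337 = $3,501.3963
Eastcliff CSD: $1,038,990 × 0.0277 = $28,780.023
Total = $13,538.0397 + $8,072.9523 + $800.0223 + $3,501.3963 + $28,780.023 = $54,692.4336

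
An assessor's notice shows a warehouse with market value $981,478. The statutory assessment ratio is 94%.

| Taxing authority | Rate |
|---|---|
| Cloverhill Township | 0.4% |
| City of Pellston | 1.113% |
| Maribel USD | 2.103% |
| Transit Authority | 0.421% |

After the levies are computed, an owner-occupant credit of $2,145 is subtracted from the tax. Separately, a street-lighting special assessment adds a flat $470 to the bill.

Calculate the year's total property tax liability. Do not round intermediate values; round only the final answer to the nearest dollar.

$35,570

Assessed value = $981,478 × 0.94 = $922,589.32
Cloverhill Township: $922,589.32 × 0.004 = $3,690.35728
City of Pellston: $922,589.32 × 0.01113 = $10,268.4191316
Maribel USD: $922,589.32 × 0.02103 = $19,402.0533996
Transit Authority: $922,589.32 × 0.00421 = $3,884.1010372
Levies subtotal = $37,244.9308484
After credit = $37,244.9308484 − $2,145 = $35,099.9308484
Total = $35,099.9308484 + $470 = $35,569.9308484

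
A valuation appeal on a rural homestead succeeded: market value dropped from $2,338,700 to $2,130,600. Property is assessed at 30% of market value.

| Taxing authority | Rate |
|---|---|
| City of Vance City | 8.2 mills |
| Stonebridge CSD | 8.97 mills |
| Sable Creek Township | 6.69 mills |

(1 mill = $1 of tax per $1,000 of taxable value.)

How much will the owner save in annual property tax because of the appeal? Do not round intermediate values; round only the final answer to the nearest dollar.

$1,490

Old assessed value = $2,338,700 × 0.3 = $701,610
New assessed value = $2,130,600 × 0.3 = $639,180
Combined rate = 0.0082 + 0.00897 + 0.00669 = 0.02386
Old tax = $701,610 × 0.02386 = $16,740.4146
New tax = $639,180 × 0.02386 = $15,250.8348
Reduction = $16,740.4146 − $15,250.8348 = $1,489.5798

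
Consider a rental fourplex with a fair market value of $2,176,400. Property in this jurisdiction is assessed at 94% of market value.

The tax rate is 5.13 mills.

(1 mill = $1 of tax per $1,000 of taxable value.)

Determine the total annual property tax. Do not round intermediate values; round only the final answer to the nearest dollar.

$10,495

Assessed value = $2,176,400 × 0.94 = $2,045,816
Tax = $2,045,816 × 0.00513 = $10,495.03608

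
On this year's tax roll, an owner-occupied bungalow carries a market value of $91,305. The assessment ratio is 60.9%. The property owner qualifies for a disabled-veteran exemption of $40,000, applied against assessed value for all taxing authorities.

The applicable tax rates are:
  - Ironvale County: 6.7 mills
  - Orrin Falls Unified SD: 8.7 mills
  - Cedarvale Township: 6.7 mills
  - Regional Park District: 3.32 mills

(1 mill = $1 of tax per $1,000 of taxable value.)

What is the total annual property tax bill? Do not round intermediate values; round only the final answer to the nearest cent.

$396.67

Assessed value = $91,305 × 0.609 = $55,604.745
Taxable value = $55,604.745 − $40,000 = $15,604.745
Ironvale County: $15,604.745 × 0.0067 = $104.5517915
Orrin Falls Unified SD: $15,604.745 × 0.0087 = $135.7612815
Cedarvale Township: $15,604.745 × 0.0067 = $104.5517915
Regional Park District: $15,604.745 × 0.00332 = $51.8077534
Total = $104.5517915 + $135.7612815 + $104.5517915 + $51.8077534 = $396.6726179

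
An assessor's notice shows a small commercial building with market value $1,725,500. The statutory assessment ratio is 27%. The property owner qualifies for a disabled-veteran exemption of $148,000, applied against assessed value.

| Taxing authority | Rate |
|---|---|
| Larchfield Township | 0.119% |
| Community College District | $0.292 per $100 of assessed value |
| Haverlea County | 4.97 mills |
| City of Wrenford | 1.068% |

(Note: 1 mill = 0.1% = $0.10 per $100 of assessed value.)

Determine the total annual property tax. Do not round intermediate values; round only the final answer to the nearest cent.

Assessed value = $1,725,500 × 0.27 = $465,885
Taxable value = $465,885 − $148,000 = $317,885
Larchfield Township: $317,885 × 0.00119 = $378.28315
Community College District: $317,885 × 0.00292 = $928.2242
Haverlea County: $317,885 × 0.00497 = $1,579.88845
City of Wrenford: $317,885 × 0.01068 = $3,395.0118
Total = $6,281.4076

$6,281.41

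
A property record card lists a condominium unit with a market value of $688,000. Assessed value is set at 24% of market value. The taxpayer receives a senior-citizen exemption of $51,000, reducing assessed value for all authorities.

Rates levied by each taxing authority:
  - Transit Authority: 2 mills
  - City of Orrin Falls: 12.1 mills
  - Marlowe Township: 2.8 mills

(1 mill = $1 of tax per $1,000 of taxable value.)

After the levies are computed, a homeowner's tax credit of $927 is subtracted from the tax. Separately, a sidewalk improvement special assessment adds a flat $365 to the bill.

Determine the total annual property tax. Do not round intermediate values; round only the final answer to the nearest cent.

$1,366.63

Assessed value = $688,000 × 0.24 = $165,120
Taxable value = $165,120 − $51,000 = $114,120
Transit Authority: $114,120 × 0.002 = $228.24
City of Orrin Falls: $114,120 × 0.0121 = $1,380.852
Marlowe Township: $114,120 × 0.0028 = $319.536
Levies subtotal = $1,928.628
After credit = $1,928.628 − $927 = $1,001.628
Total = $1,001.628 + $365 = $1,366.628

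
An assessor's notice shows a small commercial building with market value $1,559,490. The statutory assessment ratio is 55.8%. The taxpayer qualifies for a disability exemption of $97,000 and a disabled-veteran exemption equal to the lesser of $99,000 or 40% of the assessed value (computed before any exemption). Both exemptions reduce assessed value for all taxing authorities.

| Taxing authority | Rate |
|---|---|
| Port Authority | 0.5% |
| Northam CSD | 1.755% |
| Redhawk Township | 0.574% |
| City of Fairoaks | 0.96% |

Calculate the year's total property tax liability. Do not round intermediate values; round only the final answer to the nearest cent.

$25,545.26

Assessed value = $1,559,490 × 0.558 = $870,195.42
Disabled-veteran exemption = min($99,000, 40% × $870,195.42) = min($99,000, $348,078.168) = $99,000 (dollar cap binds)
Taxable value = $870,195.42 − $97,000 − $99,000 = $674,195.42
Port Authority: $674,195.42 × 0.005 = $3,370.9771
Northam CSD: $674,195.42 × 0.01755 = $11,832.129621
Redhawk Township: $674,195.42 × 0.00574 = $3,869.8817108
City of Fairoaks: $674,195.42 × 0.0096 = $6,472.276032
Total = $25,545.2644638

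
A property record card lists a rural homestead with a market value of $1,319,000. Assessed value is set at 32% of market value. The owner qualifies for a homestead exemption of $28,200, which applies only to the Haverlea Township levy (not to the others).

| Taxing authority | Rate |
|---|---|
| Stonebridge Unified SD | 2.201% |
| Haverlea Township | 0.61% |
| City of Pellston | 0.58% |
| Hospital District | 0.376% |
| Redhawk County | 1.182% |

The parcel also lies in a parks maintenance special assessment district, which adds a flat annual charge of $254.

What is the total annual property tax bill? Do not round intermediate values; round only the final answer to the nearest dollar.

$20,971

Assessed value = $1,319,000 × 0.32 = $422,080
Stonebridge Unified SD: $422,080 × 0.02201 = $9,289.9808
Haverlea Township: ($422,080 − $28,200) × 0.0061 = $393,880 × 0.0061 = $2,402.668
City of Pellston: $422,080 × 0.0058 = $2,448.064
Hospital District: $422,080 × 0.00376 = $1,587.0208
Redhawk County: $422,080 × 0.01182 = $4,988.9856
Levies subtotal = $20,716.7192
Total = $20,716.7192 + $254 = $20,970.7192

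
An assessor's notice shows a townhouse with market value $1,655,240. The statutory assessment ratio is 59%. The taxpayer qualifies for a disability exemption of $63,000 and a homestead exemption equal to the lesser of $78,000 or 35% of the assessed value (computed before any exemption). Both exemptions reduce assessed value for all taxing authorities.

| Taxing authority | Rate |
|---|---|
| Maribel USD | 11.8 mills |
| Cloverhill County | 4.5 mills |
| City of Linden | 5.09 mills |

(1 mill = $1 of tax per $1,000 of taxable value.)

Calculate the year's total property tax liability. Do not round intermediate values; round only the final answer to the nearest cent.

$17,873.30

Assessed value = $1,655,240 × 0.59 = $976,591.6
Homestead exemption = min($78,000, 35% × $976,591.6) = min($78,000, $341,807.06) = $78,000 (dollar cap binds)
Taxable value = $976,591.6 − $63,000 − $78,000 = $835,591.6
Maribel USD: $835,591.6 × 0.0118 = $9,859.98088
Cloverhill County: $835,591.6 × 0.0045 = $3,760.1622
City of Linden: $835,591.6 × 0.00509 = $4,253.161244
Total = $17,873.304324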